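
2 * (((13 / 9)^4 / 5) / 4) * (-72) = -114244 / 3645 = -31.34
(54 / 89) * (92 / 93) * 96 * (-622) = -98883072 / 2759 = -35840.19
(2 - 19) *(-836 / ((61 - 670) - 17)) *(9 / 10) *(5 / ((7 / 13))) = -415701 / 2191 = -189.73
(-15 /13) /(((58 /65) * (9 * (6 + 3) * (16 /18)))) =-25 /1392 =-0.02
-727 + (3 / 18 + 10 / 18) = -13073 / 18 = -726.28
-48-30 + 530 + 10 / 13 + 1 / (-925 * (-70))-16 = 367650513 / 841750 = 436.77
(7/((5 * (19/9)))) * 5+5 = 158/19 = 8.32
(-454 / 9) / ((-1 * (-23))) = -454 / 207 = -2.19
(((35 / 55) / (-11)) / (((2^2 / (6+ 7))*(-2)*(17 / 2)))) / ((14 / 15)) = 195 / 16456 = 0.01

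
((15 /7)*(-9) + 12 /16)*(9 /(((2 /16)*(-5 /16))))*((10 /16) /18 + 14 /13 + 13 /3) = 23253.48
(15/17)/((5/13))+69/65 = 3708/1105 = 3.36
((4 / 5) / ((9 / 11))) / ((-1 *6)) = -22 / 135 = -0.16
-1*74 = -74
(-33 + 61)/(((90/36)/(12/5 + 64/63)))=8608/225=38.26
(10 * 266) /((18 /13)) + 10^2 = 18190 /9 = 2021.11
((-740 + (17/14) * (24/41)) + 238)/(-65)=28774/3731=7.71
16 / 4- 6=-2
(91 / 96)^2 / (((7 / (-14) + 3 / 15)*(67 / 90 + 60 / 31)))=-6417775 / 5742336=-1.12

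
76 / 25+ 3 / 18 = 481 / 150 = 3.21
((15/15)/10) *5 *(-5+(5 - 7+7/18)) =-119/36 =-3.31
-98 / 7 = -14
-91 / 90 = -1.01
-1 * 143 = -143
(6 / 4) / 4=3 / 8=0.38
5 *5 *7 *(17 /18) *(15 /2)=14875 /12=1239.58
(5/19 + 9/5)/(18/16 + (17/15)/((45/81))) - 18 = -208646/12027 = -17.35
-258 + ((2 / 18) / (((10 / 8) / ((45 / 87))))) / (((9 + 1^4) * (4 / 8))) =-112226 / 435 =-257.99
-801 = -801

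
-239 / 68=-3.51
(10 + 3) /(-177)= -13 /177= -0.07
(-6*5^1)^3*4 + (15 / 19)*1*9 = -107992.89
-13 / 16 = -0.81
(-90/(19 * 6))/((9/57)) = -5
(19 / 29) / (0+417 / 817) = 15523 / 12093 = 1.28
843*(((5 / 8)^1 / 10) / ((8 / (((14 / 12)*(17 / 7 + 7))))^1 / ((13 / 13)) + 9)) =9273 / 1712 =5.42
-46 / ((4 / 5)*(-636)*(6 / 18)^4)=7.32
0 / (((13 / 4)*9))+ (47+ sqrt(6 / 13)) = sqrt(78) / 13+ 47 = 47.68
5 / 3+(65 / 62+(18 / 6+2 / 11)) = 12065 / 2046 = 5.90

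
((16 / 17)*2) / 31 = 32 / 527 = 0.06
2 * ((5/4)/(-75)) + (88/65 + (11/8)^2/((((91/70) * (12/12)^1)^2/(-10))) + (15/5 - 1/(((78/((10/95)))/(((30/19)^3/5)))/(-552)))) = -3319566971/528581976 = -6.28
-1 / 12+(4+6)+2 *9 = 335 / 12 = 27.92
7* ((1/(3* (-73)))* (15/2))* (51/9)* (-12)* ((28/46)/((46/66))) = 549780/38617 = 14.24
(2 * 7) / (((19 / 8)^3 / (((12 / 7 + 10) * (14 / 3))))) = 1175552 / 20577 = 57.13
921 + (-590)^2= 349021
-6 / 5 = -1.20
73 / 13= 5.62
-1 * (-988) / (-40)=-247 / 10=-24.70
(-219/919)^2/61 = 47961/51518221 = 0.00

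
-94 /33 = -2.85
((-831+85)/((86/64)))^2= 569872384/1849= 308205.72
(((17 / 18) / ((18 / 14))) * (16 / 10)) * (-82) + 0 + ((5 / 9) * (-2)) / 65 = -507506 / 5265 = -96.39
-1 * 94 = -94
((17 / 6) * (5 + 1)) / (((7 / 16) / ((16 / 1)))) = 4352 / 7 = 621.71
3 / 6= 1 / 2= 0.50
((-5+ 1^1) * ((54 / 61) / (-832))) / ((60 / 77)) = 693 / 126880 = 0.01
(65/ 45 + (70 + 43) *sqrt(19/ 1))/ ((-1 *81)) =-113 *sqrt(19)/ 81- 13/ 729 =-6.10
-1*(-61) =61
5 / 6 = 0.83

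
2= 2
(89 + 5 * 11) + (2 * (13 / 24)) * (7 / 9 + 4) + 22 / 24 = 8105 / 54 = 150.09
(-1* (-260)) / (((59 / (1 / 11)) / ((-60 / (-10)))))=1560 / 649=2.40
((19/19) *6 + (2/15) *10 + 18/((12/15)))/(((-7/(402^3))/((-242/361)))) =469024258824/2527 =185605167.72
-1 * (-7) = 7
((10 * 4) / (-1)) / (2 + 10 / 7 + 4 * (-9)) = 70 / 57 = 1.23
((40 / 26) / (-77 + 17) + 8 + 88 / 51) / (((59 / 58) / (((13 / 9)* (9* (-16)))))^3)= -82924513.41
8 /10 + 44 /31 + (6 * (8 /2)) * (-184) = -684136 /155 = -4413.78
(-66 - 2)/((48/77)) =-1309/12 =-109.08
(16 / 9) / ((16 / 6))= 2 / 3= 0.67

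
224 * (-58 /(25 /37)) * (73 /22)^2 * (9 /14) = -411697224 /3025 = -136098.26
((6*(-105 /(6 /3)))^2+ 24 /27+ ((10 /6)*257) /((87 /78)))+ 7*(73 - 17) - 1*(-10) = 26103109 /261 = 100011.91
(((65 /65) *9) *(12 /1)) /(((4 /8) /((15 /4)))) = 810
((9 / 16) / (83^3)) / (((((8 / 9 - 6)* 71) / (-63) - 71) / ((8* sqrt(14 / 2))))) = -5103* sqrt(7) / 42301945834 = -0.00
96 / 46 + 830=19138 / 23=832.09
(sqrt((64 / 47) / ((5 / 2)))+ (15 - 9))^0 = 1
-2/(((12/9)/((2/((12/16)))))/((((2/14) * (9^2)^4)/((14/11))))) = -947027862/49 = -19327099.22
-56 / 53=-1.06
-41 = -41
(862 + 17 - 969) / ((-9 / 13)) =130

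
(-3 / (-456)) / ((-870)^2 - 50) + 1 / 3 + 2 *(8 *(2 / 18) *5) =9548419609 / 1035370800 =9.22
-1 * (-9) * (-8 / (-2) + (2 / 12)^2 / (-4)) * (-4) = -575 / 4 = -143.75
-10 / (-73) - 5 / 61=245 / 4453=0.06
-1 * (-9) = 9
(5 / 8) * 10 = 6.25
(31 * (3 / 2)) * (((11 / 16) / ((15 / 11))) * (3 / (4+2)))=3751 / 320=11.72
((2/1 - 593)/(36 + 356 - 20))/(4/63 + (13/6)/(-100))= -620550/16337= -37.98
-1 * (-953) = 953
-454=-454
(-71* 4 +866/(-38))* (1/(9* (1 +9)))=-1943/570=-3.41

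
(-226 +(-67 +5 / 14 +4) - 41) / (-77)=4615 / 1078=4.28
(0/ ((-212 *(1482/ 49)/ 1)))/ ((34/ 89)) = 0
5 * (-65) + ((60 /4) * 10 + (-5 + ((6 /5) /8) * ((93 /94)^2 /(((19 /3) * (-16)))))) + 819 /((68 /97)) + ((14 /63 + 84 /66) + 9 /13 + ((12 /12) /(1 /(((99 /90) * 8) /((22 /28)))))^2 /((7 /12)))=7084771606747709 /5877014457600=1205.51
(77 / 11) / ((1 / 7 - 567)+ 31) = -49 / 3751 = -0.01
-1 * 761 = -761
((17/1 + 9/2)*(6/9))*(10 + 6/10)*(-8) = -18232/15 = -1215.47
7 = 7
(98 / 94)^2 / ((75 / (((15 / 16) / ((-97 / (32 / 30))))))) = -2401 / 16070475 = -0.00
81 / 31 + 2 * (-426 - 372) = -1593.39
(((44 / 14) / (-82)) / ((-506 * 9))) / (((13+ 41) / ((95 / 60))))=19 / 76994064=0.00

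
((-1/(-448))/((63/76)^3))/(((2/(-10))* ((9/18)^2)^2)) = -0.31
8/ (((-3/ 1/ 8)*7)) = -64/ 21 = -3.05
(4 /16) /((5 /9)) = 9 /20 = 0.45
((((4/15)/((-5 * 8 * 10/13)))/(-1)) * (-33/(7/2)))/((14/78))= -5577/12250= -0.46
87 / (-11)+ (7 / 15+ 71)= 10487 / 165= 63.56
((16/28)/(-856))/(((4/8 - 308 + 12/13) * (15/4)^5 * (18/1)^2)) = 3328/367228129865625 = 0.00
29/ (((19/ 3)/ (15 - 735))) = -62640/ 19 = -3296.84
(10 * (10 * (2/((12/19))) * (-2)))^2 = 3610000/9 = 401111.11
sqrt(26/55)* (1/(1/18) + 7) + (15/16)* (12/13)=45/52 + 5* sqrt(1430)/11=18.05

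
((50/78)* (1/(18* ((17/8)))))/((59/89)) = 0.03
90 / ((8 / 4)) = 45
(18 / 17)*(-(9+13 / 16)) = -1413 / 136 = -10.39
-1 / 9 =-0.11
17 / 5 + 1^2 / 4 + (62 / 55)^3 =3382387 / 665500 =5.08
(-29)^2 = 841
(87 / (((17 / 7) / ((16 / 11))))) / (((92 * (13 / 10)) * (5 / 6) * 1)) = 0.52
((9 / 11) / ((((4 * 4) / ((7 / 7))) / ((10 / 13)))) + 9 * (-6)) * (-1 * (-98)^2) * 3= 444648393 / 286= 1554714.66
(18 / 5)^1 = 3.60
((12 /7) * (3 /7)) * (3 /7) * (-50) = -5400 /343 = -15.74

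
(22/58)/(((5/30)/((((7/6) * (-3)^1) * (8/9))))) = -616/87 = -7.08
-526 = -526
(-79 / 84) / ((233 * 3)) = -79 / 58716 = -0.00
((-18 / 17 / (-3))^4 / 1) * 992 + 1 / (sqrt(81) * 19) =219926593 / 14282091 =15.40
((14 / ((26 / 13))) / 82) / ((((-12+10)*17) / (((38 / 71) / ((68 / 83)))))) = -11039 / 6730232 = -0.00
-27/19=-1.42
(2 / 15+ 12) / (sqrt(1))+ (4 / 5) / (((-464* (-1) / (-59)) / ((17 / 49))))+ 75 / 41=48685139 / 3495660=13.93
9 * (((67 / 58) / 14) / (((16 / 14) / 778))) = 234567 / 464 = 505.53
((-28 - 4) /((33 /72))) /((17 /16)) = -65.71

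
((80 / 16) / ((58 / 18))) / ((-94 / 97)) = -4365 / 2726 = -1.60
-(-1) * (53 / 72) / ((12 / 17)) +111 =96805 / 864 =112.04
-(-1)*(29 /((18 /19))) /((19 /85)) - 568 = -7759 /18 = -431.06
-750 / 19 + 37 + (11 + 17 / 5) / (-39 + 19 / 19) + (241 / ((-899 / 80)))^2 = 35094225529 / 76779095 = 457.08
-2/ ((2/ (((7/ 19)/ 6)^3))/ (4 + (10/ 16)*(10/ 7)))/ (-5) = 6713/ 29630880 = 0.00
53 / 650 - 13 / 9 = -7973 / 5850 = -1.36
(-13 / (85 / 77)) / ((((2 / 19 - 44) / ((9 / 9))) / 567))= 3594591 / 23630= 152.12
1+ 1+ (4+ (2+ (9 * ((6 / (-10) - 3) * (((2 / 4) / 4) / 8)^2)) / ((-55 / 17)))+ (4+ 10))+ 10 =18023777 / 563200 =32.00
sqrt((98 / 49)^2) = 2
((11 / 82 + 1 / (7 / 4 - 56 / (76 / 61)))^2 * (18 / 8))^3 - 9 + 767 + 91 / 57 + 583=1864269760280697797364429307595905813345 / 1388555491454590591917019881099890688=1342.60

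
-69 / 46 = -3 / 2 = -1.50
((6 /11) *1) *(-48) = -26.18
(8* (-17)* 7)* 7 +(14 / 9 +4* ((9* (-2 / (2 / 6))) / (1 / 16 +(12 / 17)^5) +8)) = -366472591034 / 48610521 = -7538.96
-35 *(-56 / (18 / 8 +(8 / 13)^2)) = 1324960 / 1777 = 745.62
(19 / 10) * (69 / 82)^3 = 6241671 / 5513680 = 1.13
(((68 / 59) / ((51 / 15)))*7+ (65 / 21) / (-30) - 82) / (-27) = 592715 / 200718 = 2.95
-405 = -405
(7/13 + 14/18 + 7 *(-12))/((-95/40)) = 77392/2223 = 34.81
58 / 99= 0.59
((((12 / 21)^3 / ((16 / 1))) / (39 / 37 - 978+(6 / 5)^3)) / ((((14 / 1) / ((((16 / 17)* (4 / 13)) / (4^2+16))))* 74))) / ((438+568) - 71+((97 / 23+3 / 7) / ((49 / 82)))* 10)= -230 / 2229910356757083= -0.00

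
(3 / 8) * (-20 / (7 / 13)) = -195 / 14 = -13.93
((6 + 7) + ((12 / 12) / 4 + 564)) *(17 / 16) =39253 / 64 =613.33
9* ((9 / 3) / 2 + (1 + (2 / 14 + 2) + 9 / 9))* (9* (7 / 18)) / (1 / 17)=12087 / 4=3021.75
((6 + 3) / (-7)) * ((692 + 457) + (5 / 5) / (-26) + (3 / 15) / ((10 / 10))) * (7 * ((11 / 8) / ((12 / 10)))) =-4929903 / 416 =-11850.73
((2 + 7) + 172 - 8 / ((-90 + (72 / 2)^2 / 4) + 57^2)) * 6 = 1260830 / 1161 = 1085.99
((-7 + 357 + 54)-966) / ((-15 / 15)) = 562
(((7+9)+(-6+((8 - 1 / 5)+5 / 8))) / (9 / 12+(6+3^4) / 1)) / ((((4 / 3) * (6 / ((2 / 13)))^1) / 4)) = 737 / 45630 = 0.02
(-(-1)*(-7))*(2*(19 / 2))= -133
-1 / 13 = -0.08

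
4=4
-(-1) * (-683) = -683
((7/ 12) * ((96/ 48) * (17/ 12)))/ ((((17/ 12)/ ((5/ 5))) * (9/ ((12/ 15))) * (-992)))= -7/ 66960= -0.00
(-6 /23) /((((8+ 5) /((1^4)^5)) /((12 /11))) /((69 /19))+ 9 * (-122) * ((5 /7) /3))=1512 /1496221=0.00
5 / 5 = 1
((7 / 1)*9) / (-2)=-63 / 2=-31.50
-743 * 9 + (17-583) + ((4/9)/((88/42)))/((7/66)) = -7251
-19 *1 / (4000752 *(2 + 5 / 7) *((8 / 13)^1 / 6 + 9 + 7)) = -13 / 119641536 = -0.00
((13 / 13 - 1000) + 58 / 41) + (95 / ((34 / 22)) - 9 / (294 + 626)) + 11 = -593226873 / 641240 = -925.12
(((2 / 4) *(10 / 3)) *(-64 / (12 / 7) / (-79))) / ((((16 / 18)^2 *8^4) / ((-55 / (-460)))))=3465 / 119078912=0.00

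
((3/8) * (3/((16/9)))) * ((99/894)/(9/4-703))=-2673/26729408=-0.00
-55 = -55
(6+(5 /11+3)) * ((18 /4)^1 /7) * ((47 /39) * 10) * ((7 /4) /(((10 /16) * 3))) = 752 /11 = 68.36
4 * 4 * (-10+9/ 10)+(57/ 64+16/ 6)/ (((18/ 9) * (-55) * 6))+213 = 1708049/ 25344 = 67.39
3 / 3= 1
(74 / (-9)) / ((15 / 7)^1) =-518 / 135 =-3.84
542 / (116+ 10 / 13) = 3523 / 759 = 4.64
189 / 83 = 2.28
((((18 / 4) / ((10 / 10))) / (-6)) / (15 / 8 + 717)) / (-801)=2 / 1535517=0.00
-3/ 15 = -1/ 5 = -0.20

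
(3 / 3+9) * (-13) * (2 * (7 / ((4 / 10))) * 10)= -45500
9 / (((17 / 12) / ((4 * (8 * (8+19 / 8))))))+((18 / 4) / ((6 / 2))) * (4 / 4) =71763 / 34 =2110.68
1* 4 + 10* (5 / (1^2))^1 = 54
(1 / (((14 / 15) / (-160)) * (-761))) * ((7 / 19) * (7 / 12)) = 700 / 14459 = 0.05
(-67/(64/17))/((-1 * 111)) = 0.16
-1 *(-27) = 27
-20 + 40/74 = -19.46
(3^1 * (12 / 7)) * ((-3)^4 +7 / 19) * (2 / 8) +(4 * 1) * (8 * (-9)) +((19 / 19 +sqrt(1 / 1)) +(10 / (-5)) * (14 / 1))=-27848 / 133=-209.38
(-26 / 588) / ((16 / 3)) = -13 / 1568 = -0.01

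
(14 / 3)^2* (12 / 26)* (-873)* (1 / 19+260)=-563629752 / 247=-2281901.83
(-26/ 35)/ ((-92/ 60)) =78/ 161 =0.48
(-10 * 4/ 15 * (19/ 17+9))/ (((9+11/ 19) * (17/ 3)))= -13072/ 26299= -0.50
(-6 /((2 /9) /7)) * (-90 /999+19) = -132237 /37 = -3573.97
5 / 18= 0.28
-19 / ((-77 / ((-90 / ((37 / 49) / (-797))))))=9540090 / 407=23440.02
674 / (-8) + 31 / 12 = -81.67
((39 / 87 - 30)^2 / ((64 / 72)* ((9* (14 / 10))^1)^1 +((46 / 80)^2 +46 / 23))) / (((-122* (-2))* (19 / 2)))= 587559200 / 21101691631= 0.03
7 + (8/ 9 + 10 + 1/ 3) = 164/ 9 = 18.22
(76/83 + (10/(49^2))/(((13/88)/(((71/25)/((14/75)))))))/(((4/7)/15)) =91440285/2590679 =35.30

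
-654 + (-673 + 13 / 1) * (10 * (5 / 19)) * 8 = -276426 / 19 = -14548.74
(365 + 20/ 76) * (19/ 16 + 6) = 199525/ 76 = 2625.33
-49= -49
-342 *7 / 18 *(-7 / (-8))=-931 / 8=-116.38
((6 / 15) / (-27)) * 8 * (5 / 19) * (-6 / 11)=32 / 1881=0.02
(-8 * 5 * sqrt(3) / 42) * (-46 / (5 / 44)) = 8096 * sqrt(3) / 21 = 667.75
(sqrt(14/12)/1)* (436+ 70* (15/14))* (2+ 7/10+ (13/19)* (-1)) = 195713* sqrt(42)/1140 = 1112.60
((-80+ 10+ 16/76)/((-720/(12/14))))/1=221/2660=0.08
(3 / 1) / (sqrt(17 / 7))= 3 * sqrt(119) / 17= 1.93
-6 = -6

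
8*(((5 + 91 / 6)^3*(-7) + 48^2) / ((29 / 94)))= -1118906722 / 783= -1428999.64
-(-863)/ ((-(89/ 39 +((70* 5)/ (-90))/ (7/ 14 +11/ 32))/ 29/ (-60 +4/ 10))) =-23559967314/ 36755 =-641000.34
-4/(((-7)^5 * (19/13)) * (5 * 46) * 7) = 26/257063065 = 0.00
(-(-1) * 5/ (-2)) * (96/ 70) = -24/ 7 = -3.43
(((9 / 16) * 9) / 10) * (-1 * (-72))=729 / 20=36.45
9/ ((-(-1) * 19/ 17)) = 153/ 19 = 8.05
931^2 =866761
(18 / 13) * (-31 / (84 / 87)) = -8091 / 182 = -44.46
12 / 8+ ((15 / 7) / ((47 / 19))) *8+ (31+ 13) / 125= 722327 / 82250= 8.78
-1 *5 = -5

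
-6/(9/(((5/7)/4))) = -0.12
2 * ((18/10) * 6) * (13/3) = 468/5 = 93.60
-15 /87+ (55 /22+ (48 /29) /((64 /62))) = 114 /29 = 3.93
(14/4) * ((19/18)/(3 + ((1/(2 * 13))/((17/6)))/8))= 58786/47763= 1.23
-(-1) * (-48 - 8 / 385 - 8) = -21568 / 385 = -56.02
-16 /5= -3.20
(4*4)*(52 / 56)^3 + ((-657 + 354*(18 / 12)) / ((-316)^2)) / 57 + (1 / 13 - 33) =-85075308663 / 4229950088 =-20.11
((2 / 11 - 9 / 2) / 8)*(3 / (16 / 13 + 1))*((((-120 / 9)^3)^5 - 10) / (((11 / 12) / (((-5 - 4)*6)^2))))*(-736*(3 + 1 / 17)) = -50751395153838086782142903494400 / 130461111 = -389015506343787665445704.40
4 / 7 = 0.57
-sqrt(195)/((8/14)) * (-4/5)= 7 * sqrt(195)/5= 19.55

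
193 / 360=0.54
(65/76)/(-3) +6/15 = 131/1140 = 0.11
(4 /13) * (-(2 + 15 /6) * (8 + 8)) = -288 /13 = -22.15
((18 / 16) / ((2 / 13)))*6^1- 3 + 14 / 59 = 19405 / 472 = 41.11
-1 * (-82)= 82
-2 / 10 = -1 / 5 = -0.20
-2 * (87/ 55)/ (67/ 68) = -11832/ 3685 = -3.21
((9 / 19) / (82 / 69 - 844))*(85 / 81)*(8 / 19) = -7820 / 31490391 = -0.00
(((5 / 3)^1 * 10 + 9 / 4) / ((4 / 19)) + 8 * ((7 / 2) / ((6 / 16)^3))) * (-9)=-268193 / 48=-5587.35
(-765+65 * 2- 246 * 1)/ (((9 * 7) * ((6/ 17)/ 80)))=-3169.74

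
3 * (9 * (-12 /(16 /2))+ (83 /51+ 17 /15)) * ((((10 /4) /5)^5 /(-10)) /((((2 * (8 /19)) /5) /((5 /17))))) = 104063 /591872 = 0.18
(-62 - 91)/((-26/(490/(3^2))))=4165/13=320.38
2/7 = 0.29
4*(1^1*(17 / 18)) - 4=-2 / 9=-0.22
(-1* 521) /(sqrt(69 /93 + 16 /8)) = -521* sqrt(2635) /85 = -314.64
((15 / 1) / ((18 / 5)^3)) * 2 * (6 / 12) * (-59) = -36875 / 1944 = -18.97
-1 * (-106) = 106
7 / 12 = 0.58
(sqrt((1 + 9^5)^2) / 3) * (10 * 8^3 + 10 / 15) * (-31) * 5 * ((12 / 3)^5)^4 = -154596332695409655808000 / 9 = -17177370299489961756444.44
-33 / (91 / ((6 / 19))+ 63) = -198 / 2107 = -0.09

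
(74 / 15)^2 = 5476 / 225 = 24.34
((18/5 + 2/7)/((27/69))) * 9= 3128/35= 89.37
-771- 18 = -789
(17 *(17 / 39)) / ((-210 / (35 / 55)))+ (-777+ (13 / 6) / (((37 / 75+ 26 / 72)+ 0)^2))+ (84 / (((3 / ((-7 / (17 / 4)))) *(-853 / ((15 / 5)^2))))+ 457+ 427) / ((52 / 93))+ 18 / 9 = 89374839185742871 / 110364443831070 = 809.82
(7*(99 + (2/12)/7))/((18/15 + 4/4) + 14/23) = 478285/1938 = 246.79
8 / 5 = 1.60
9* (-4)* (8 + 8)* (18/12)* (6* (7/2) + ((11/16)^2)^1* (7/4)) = -18858.66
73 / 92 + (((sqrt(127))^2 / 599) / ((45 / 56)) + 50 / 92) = 3969769 / 2479860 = 1.60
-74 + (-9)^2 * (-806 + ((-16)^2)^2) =5243056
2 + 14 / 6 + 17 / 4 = 103 / 12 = 8.58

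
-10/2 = -5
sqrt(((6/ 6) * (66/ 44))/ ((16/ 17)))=sqrt(102)/ 8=1.26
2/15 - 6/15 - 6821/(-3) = 11367/5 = 2273.40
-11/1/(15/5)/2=-1.83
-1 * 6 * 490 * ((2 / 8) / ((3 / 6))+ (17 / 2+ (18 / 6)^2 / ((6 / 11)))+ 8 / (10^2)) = -75205.20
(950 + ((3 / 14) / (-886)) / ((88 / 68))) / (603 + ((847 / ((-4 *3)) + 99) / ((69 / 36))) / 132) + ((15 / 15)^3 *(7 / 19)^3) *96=26138330756217 / 4099575889178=6.38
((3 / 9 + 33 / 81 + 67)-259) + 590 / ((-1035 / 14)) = -123728 / 621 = -199.24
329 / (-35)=-47 / 5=-9.40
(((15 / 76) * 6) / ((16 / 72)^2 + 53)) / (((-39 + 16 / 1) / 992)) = -1807920 / 1877789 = -0.96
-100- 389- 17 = -506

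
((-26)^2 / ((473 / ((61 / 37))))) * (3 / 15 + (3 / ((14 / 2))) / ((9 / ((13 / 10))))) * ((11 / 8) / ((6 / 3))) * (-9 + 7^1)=-113399 / 133644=-0.85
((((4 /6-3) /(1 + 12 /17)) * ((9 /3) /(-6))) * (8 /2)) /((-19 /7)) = -1.01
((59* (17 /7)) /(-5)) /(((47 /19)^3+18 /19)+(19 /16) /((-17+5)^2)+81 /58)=-459665816832 /280525498855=-1.64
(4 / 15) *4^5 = 4096 / 15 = 273.07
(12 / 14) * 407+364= 4990 / 7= 712.86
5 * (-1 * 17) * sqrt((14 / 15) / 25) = -17 * sqrt(210) / 15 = -16.42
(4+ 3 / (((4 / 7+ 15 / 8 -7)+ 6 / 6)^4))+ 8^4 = 4100.02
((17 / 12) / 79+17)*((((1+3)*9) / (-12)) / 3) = -16133 / 948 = -17.02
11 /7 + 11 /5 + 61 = 64.77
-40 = -40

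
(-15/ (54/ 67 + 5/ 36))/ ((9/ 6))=-24120/ 2279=-10.58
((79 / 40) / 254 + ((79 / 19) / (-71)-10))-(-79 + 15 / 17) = 15859529547 / 232999280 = 68.07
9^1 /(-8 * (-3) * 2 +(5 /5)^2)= 9 /49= 0.18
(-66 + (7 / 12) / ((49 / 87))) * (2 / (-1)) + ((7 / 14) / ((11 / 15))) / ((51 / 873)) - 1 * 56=112050 / 1309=85.60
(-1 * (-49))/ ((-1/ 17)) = -833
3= 3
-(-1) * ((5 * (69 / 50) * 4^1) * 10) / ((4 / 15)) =1035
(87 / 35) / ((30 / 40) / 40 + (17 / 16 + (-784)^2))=928 / 229471977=0.00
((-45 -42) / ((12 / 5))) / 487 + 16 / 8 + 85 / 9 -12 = -11045 / 17532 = -0.63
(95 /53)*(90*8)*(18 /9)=136800 /53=2581.13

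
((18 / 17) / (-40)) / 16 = -9 / 5440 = -0.00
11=11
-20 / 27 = -0.74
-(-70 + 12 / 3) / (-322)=-33 / 161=-0.20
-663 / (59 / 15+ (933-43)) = -0.74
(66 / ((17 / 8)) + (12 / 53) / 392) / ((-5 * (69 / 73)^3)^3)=-53818108576816903615993 / 130431185487737911176750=-0.41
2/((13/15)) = 30/13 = 2.31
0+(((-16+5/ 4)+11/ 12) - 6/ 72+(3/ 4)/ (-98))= -16375/ 1176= -13.92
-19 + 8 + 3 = -8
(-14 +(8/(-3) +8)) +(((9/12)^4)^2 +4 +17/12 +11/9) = -1136983/589824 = -1.93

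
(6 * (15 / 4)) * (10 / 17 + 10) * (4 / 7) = 16200 / 119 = 136.13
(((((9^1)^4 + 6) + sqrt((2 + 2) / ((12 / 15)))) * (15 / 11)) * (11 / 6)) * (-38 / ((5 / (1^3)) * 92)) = -124773 / 92 - 19 * sqrt(5) / 92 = -1356.69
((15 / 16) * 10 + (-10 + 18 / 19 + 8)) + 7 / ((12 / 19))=8849 / 456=19.41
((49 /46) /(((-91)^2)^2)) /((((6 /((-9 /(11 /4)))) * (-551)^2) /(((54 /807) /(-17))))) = 0.00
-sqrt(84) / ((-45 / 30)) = 4 * sqrt(21) / 3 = 6.11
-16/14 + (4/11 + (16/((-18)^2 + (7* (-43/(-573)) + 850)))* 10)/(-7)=-1.21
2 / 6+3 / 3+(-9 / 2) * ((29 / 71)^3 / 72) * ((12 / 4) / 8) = 1.33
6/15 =2/5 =0.40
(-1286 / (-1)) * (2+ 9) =14146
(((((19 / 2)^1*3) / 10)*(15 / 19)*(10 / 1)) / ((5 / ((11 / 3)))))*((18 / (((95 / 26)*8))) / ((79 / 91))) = 351351 / 30020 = 11.70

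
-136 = -136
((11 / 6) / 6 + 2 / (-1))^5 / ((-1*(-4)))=-844596301 / 241864704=-3.49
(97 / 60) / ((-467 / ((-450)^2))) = -327375 / 467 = -701.02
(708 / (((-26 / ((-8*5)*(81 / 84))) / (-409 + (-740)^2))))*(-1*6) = -313803094680 / 91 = -3448385655.82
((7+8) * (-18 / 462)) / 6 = -15 / 154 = -0.10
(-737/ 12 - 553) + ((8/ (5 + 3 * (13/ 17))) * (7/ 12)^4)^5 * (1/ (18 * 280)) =-1517325987375496901297271804567289/ 2469539108734596558934203432960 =-614.42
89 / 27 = 3.30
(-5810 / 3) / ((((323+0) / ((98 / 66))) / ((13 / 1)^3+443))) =-22775200 / 969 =-23503.82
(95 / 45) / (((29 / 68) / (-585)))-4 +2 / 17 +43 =-1408375 / 493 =-2856.74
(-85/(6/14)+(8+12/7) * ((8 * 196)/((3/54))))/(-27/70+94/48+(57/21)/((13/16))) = 2991836120/53653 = 55762.70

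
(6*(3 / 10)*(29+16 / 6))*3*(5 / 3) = 285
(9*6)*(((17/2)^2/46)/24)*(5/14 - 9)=-314721/10304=-30.54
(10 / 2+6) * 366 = 4026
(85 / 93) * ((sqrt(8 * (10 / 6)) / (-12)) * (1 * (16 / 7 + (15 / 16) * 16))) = -10285 * sqrt(30) / 11718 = -4.81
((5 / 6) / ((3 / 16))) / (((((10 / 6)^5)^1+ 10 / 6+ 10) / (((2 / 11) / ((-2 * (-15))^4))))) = 1 / 24585000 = 0.00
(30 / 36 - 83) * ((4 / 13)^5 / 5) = -252416 / 5569395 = -0.05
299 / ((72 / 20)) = 83.06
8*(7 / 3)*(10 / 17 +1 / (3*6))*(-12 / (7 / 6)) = -6304 / 51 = -123.61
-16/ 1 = -16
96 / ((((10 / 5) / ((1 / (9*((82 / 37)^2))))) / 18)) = 32856 / 1681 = 19.55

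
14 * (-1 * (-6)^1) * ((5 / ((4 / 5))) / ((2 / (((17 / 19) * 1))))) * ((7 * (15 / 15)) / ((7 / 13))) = 116025 / 38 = 3053.29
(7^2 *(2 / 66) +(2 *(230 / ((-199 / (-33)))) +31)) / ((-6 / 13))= -4642742 / 19701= -235.66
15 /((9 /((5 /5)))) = 5 /3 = 1.67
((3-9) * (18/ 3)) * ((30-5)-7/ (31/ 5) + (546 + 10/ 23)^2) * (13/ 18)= -127321604904/ 16399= -7763985.91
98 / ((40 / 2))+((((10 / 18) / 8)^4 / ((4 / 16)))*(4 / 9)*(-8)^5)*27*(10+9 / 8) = -8792837 / 21870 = -402.05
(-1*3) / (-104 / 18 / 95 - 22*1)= 0.14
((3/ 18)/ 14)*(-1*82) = -41/ 42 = -0.98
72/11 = 6.55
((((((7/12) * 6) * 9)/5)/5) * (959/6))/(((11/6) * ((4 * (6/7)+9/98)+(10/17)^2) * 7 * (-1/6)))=-733341546/30113875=-24.35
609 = 609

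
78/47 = 1.66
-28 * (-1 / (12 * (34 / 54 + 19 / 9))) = 63 / 74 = 0.85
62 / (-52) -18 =-499 / 26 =-19.19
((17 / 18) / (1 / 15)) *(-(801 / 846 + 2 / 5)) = -3587 / 188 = -19.08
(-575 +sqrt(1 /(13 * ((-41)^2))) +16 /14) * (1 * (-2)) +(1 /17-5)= 135990 /119-2 * sqrt(13) /533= 1142.76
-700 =-700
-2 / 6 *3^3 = -9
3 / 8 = 0.38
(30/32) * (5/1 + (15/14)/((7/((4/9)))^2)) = 4.69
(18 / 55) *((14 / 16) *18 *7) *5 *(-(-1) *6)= 1082.45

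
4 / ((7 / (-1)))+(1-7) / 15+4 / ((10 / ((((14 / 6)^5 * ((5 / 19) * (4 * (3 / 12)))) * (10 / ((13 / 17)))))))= 197962586 / 2100735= 94.23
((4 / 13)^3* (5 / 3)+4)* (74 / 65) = 1974616 / 428415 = 4.61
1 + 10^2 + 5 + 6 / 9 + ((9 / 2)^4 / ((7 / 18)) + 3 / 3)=195235 / 168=1162.11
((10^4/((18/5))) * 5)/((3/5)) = 625000/27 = 23148.15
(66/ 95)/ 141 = 22/ 4465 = 0.00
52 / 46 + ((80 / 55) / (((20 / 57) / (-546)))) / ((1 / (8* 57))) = -1305628714 / 1265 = -1032117.56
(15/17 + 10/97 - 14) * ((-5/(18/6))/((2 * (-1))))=-107305/9894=-10.85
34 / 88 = 17 / 44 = 0.39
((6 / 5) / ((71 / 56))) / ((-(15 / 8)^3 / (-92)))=5275648 / 399375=13.21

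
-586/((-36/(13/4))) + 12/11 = 42763/792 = 53.99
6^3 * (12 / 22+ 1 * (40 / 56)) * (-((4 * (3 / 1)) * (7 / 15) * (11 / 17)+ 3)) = -11795976 / 6545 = -1802.29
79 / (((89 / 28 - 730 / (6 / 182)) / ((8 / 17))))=-53088 / 31616141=-0.00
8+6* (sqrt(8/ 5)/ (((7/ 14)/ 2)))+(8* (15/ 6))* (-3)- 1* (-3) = -49+48* sqrt(10)/ 5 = -18.64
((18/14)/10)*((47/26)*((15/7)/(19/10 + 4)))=6345/75166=0.08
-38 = -38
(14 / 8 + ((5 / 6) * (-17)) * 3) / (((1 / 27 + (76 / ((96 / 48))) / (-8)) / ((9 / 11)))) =39609 / 5599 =7.07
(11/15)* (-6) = -4.40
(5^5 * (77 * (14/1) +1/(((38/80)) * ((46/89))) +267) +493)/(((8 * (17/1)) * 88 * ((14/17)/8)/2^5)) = 3685087132/33649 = 109515.50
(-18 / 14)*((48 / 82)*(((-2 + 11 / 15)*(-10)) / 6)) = -456 / 287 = -1.59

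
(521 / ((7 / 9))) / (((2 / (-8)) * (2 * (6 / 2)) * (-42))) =521 / 49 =10.63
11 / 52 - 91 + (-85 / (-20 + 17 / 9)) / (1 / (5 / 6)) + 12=-634661 / 8476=-74.88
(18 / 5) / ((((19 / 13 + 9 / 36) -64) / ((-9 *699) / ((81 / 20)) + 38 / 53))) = 77022192 / 858335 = 89.73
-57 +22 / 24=-673 / 12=-56.08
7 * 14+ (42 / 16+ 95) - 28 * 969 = -215491 / 8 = -26936.38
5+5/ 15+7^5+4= 50449/ 3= 16816.33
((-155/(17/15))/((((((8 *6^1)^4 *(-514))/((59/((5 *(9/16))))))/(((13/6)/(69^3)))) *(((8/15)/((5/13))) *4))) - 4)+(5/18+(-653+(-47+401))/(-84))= -208250889022313609/1279981074000642048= -0.16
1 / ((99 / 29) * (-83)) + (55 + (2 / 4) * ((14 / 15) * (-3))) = 2202011 / 41085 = 53.60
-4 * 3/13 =-12/13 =-0.92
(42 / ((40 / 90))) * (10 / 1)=945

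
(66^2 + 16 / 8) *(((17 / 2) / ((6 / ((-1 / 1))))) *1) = -37043 / 6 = -6173.83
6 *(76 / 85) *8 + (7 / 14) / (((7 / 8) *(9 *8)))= 459733 / 10710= 42.93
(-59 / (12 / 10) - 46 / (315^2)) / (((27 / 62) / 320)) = -19358318528 / 535815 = -36128.74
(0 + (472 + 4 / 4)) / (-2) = -473 / 2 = -236.50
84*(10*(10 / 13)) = 8400 / 13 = 646.15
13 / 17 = 0.76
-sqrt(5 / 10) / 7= -sqrt(2) / 14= -0.10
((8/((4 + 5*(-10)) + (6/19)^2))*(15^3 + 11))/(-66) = 2444692/273405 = 8.94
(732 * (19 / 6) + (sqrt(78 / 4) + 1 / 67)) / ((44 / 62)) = 31 * sqrt(78) / 44 + 4814517 / 1474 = 3272.52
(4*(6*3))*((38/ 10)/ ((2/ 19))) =2599.20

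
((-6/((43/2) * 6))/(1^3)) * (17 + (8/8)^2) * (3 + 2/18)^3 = -87808/3483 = -25.21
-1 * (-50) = 50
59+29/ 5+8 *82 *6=20004/ 5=4000.80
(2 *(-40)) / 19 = -80 / 19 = -4.21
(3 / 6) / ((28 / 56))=1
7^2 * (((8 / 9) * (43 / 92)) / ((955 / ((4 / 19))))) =16856 / 3756015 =0.00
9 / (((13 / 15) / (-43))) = -5805 / 13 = -446.54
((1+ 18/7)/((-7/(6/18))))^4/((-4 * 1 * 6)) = -0.00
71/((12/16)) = 284/3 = 94.67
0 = 0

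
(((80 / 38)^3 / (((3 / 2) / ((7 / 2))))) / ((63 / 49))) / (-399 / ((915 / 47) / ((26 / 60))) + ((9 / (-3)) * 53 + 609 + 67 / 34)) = 81300800000 / 2127329090487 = 0.04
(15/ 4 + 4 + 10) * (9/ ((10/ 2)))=639/ 20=31.95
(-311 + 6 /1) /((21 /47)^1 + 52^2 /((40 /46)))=-71675 /730861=-0.10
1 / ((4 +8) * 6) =1 / 72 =0.01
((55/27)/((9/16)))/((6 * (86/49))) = 10780/31347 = 0.34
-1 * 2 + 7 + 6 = 11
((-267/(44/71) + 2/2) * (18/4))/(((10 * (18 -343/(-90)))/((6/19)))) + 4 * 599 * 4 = 15723399853/1641068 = 9581.20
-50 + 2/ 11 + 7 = -471/ 11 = -42.82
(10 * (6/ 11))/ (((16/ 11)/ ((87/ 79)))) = 1305/ 316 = 4.13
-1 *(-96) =96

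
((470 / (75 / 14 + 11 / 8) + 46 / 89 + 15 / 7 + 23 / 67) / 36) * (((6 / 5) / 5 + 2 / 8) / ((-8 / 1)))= -222809867 / 1798440800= -0.12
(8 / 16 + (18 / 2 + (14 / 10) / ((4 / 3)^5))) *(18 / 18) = 50341 / 5120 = 9.83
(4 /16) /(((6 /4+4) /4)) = 2 /11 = 0.18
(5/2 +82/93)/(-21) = -629/3906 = -0.16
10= 10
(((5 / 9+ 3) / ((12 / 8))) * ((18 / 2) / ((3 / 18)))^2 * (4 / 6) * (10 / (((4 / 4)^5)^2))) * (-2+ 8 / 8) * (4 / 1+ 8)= -552960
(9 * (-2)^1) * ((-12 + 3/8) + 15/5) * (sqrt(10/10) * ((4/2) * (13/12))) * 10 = 13455/4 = 3363.75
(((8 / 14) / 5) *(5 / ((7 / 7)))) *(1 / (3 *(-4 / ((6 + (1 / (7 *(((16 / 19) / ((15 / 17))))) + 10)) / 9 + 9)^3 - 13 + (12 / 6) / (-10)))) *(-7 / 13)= 63288531795753170 / 8147196466659900819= 0.01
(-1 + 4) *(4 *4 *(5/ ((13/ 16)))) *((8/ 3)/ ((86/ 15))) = 76800/ 559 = 137.39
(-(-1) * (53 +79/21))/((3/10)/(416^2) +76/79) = 162963374080/2761978737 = 59.00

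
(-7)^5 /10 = -16807 /10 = -1680.70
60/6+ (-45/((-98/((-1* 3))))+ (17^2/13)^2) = 8327863/16562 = 502.83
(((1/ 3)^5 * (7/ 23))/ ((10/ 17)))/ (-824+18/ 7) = -833/ 321367500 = -0.00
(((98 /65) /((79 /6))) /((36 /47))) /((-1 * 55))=-2303 /847275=-0.00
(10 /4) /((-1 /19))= -95 /2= -47.50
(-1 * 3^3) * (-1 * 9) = 243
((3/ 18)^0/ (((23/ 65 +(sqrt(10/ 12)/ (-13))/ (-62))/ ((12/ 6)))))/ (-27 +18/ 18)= -2652360/ 12200731 +1550 * sqrt(30)/ 12200731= -0.22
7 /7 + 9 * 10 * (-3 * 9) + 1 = -2428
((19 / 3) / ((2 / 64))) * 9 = 1824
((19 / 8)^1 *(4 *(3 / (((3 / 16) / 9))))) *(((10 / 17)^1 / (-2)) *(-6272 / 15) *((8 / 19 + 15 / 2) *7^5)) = 380753576448 / 17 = 22397269202.82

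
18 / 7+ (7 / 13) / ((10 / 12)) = 1464 / 455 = 3.22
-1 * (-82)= 82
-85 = -85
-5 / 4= -1.25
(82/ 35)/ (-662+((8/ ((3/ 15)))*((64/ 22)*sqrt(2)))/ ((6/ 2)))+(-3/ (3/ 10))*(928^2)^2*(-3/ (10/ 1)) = 9227263137844172848701/ 4147245515- 173184*sqrt(2)/ 829449103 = 2224913645568.00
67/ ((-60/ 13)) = -871/ 60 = -14.52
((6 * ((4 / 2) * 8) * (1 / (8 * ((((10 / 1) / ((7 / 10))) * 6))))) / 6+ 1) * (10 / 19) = 307 / 570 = 0.54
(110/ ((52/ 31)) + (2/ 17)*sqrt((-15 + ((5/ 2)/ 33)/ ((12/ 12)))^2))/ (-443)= -982115/ 6461598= -0.15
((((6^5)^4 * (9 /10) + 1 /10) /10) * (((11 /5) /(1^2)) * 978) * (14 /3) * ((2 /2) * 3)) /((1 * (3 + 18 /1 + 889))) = 35399657248377747303 /3250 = 10892202230270076.09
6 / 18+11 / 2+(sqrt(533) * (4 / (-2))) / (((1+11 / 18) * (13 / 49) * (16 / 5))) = 35 / 6- 2205 * sqrt(533) / 1508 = -27.92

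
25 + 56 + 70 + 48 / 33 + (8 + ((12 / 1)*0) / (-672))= 1765 / 11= 160.45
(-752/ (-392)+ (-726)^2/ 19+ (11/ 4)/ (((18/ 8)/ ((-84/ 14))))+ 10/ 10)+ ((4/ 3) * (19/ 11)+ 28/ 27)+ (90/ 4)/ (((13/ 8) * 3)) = 99729707963/ 3594591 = 27744.38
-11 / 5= -2.20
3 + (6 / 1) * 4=27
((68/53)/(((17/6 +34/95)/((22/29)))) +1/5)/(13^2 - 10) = 415259/130744905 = 0.00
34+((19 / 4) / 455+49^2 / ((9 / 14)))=3768.90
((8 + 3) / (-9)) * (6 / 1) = -22 / 3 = -7.33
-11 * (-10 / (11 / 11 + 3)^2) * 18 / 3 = 165 / 4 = 41.25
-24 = -24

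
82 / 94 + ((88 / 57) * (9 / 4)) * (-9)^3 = -2260579 / 893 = -2531.44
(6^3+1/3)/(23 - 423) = -649/1200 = -0.54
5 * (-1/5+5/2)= 23/2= 11.50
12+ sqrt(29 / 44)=12.81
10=10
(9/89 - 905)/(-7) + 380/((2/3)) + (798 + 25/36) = 33596375/22428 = 1497.97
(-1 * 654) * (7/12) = -763/2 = -381.50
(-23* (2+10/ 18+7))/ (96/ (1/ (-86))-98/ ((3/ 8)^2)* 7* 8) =0.00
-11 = -11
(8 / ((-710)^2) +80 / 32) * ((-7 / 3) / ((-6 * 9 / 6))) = 1470301 / 2268450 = 0.65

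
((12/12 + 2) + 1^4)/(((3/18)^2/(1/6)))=24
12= 12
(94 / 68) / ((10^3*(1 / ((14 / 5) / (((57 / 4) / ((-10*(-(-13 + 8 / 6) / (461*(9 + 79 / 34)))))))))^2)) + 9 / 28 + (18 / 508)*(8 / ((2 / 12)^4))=122895167592417665059 / 334234446920104500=367.69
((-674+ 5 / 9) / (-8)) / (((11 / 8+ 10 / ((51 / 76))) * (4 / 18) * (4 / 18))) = 95931 / 916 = 104.73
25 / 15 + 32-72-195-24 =-772 / 3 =-257.33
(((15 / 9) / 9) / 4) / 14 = 5 / 1512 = 0.00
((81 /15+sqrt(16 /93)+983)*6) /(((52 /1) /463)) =926*sqrt(93) /403+3432219 /65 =52825.53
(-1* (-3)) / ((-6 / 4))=-2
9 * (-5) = -45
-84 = -84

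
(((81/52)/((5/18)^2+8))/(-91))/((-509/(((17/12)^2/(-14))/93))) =-70227/10942485045856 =-0.00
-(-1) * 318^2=101124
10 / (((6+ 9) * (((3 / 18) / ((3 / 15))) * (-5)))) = -0.16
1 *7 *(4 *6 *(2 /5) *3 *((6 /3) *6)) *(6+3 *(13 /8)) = 131544 /5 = 26308.80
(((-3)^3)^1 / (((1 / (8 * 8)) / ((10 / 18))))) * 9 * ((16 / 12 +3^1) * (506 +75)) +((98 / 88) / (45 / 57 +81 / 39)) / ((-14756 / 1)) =-1428461412619969 / 65668416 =-21752640.00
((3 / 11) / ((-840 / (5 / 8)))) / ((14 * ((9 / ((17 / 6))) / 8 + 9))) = -17 / 11021472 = -0.00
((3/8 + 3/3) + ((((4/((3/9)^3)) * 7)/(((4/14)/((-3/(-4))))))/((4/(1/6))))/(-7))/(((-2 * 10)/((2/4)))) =167/640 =0.26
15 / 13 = 1.15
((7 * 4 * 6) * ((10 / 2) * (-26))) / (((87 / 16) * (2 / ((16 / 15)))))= -186368 / 87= -2142.16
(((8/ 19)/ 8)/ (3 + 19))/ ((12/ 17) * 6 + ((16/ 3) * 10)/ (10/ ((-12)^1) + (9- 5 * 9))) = 221/ 257488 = 0.00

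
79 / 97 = 0.81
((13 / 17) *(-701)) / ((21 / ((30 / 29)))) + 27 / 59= -5283493 / 203609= -25.95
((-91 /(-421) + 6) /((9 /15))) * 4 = 52340 /1263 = 41.44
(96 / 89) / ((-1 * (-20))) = 24 / 445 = 0.05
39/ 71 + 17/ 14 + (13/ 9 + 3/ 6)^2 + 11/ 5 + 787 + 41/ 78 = 795.27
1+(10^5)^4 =100000000000000000001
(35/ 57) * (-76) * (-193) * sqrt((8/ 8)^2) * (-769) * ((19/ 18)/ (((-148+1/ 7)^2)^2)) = -94788891722/ 6196624203375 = -0.02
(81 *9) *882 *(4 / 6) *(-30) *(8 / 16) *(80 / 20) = -25719120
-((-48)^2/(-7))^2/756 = -49152/343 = -143.30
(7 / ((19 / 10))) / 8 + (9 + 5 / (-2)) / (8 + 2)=1.11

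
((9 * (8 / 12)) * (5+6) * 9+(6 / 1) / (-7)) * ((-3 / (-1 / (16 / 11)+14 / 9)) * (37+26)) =-129143.81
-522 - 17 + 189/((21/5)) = -494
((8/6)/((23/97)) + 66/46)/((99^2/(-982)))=-478234/676269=-0.71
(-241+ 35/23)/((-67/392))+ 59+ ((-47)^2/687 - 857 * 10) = -7523584336/1058667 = -7106.66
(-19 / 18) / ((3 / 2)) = -19 / 27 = -0.70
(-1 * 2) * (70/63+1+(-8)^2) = -1190/9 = -132.22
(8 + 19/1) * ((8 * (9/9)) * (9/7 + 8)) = 14040/7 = 2005.71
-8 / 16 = -1 / 2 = -0.50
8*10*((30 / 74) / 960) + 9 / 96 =151 / 1184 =0.13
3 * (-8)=-24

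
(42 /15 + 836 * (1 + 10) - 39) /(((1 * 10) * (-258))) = -45799 /12900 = -3.55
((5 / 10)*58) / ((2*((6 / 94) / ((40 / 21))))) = 27260 / 63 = 432.70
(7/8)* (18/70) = 9/40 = 0.22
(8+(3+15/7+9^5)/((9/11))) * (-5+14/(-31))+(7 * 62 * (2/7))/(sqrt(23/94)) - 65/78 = -512372243/1302+124 * sqrt(2162)/23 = -393276.39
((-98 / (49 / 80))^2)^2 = 655360000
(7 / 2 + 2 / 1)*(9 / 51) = 33 / 34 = 0.97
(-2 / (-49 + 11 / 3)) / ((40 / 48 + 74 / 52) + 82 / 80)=0.01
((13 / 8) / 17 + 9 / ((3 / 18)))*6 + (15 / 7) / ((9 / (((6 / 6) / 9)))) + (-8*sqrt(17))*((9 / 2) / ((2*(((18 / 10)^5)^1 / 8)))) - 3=4133203 / 12852 - 50000*sqrt(17) / 6561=290.18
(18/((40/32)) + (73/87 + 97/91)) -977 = -960.69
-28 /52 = -0.54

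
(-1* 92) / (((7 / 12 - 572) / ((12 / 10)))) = 6624 / 34285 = 0.19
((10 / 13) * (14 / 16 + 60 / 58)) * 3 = 6645 / 1508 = 4.41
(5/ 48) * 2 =5/ 24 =0.21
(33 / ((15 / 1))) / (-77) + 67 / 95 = 90 / 133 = 0.68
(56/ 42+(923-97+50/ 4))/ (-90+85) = -5039/ 30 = -167.97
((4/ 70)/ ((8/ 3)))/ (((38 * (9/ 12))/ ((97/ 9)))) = 97/ 11970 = 0.01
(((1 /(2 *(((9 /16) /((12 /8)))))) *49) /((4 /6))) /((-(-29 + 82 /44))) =2156 /597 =3.61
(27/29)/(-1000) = -27/29000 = -0.00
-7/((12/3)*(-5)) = 7/20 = 0.35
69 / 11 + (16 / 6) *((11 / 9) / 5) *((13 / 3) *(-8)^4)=51572009 / 4455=11576.21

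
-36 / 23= -1.57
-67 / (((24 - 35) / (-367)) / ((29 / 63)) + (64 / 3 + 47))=-2139243 / 2183894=-0.98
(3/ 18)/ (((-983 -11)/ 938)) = -0.16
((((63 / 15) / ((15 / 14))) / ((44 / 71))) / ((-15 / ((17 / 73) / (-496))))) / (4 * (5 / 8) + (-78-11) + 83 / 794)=-23479771 / 10245660084000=-0.00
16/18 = 0.89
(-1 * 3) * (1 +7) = -24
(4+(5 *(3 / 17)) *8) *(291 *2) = 109416 / 17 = 6436.24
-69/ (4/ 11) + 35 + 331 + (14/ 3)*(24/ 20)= 3637/ 20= 181.85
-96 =-96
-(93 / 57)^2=-961 / 361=-2.66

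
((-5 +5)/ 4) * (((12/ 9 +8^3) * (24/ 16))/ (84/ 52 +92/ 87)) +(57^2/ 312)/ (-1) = -10.41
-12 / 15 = -4 / 5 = -0.80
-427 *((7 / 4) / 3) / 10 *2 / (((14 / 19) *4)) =-8113 / 480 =-16.90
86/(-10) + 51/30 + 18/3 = -9/10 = -0.90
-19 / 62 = -0.31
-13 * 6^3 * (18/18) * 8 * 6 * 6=-808704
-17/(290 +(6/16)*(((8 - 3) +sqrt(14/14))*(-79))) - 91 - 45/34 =-1411723/15266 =-92.47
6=6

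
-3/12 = -1/4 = -0.25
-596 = -596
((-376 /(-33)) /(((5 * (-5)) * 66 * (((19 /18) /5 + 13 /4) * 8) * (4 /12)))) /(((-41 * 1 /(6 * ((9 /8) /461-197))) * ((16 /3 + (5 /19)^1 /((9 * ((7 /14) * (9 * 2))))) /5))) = -0.02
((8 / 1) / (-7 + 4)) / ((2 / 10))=-40 / 3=-13.33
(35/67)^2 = 1225/4489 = 0.27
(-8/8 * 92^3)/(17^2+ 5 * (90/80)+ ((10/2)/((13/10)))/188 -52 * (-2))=-3806226944/1948579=-1953.33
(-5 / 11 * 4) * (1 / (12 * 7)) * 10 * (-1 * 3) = 50 / 77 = 0.65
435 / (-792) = -145 / 264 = -0.55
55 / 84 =0.65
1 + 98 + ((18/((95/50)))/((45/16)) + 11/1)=2154/19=113.37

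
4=4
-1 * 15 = -15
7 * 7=49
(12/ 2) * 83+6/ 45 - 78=6302/ 15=420.13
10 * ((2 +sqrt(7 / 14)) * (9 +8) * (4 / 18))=170 * sqrt(2) / 9 +680 / 9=102.27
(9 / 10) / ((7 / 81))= 729 / 70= 10.41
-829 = -829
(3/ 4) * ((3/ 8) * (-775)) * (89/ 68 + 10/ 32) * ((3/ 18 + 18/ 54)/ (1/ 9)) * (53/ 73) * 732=-268504933725/ 317696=-845163.09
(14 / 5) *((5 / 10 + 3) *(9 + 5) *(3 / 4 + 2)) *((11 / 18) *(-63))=-290521 / 20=-14526.05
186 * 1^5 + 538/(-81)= 14528/81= 179.36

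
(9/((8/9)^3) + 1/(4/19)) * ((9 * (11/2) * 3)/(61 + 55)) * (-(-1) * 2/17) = 157113/59392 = 2.65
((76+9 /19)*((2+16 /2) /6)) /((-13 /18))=-43590 /247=-176.48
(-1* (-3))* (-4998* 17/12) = -42483/2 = -21241.50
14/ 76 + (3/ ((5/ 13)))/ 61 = 3617/ 11590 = 0.31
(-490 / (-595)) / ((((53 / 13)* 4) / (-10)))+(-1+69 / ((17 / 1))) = 2.55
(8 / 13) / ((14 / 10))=40 / 91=0.44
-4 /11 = -0.36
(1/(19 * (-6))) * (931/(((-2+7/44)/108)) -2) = 81931/171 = 479.13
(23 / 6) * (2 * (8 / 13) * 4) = 736 / 39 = 18.87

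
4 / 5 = 0.80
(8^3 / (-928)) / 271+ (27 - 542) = -4047401 / 7859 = -515.00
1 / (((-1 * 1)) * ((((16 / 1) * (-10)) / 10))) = 1 / 16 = 0.06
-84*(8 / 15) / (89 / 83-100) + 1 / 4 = 16489 / 23460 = 0.70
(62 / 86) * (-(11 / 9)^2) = -3751 / 3483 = -1.08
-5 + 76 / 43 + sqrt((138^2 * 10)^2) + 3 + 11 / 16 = 131023033 / 688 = 190440.45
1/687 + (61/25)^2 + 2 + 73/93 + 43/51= 9.58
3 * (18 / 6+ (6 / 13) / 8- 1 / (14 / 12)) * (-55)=-132165 / 364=-363.09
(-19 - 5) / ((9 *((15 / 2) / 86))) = -1376 / 45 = -30.58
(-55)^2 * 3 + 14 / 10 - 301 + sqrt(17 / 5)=8777.24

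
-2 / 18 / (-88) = 0.00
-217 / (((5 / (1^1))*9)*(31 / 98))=-686 / 45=-15.24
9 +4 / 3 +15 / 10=71 / 6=11.83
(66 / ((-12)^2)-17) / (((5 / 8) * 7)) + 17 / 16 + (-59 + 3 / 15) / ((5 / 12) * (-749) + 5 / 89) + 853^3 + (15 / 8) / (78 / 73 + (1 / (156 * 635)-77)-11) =218433053272476061185001139 / 351942135332449200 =620650474.45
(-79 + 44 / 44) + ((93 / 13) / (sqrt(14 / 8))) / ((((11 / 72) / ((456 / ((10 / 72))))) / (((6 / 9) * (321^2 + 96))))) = -78 + 15115969944576 * sqrt(7) / 5005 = 7990628752.94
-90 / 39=-30 / 13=-2.31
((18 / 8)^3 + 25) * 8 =2329 / 8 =291.12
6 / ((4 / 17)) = 51 / 2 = 25.50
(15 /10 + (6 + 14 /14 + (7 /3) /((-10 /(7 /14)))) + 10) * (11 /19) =12133 /1140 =10.64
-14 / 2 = -7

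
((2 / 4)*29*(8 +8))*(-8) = -1856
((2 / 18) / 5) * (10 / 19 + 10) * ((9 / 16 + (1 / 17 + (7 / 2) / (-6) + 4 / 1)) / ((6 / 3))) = 16475 / 34884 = 0.47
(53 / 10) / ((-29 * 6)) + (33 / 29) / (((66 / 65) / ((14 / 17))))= 26399 / 29580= 0.89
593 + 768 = 1361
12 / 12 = 1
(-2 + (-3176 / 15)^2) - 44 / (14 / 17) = 70521532 / 1575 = 44775.58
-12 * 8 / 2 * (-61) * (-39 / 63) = -12688 / 7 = -1812.57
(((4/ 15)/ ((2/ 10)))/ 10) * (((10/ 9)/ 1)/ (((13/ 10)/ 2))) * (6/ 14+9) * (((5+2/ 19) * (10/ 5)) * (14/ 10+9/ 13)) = 9287168/ 202293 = 45.91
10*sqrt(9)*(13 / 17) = 22.94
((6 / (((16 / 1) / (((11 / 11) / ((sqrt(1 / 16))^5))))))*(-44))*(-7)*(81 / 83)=9580032 / 83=115422.07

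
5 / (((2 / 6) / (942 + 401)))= 20145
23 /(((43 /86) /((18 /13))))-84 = -264 /13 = -20.31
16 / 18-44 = -388 / 9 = -43.11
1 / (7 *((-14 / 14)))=-0.14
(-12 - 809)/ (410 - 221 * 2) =821/ 32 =25.66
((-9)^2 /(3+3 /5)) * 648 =14580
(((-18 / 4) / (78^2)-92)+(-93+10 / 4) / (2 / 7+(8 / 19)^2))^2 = 305878657635769 / 3701505600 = 82636.28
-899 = -899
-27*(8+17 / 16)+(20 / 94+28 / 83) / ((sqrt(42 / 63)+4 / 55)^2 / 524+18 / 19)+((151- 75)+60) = -12392757532330715342879 / 114633537903059866576- 405235538598000*sqrt(6) / 7164596118941241661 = -108.11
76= 76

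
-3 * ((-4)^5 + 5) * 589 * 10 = 18005730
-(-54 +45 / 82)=53.45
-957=-957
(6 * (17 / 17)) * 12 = 72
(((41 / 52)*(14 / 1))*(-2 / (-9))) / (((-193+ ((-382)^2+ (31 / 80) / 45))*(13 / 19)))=2181200 / 88662745639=0.00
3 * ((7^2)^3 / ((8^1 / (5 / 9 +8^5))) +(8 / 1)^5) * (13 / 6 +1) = 659281939151 / 144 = 4578346799.66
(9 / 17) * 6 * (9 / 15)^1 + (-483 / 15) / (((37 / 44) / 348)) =-8380590 / 629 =-13323.67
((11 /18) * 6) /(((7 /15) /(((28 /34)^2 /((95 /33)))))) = 10164 /5491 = 1.85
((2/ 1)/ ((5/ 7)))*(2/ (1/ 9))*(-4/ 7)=-144/ 5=-28.80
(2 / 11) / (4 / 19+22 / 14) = 266 / 2607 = 0.10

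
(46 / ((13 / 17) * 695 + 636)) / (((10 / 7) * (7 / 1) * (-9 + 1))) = -391 / 793880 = -0.00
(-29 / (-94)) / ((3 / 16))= 232 / 141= 1.65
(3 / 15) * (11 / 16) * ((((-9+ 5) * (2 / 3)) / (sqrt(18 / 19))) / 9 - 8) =-11 / 10 - 11 * sqrt(38) / 1620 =-1.14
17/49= 0.35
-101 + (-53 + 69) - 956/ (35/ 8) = -10623/ 35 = -303.51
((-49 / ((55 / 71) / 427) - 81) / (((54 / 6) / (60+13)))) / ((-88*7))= 27192281 / 76230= 356.71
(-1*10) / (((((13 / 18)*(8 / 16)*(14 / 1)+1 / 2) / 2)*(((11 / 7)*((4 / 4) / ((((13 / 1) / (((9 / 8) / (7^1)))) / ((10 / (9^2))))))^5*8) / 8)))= -47543375269245413376 / 171875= -276616001566518.77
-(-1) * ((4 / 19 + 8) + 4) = 232 / 19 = 12.21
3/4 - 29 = -113/4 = -28.25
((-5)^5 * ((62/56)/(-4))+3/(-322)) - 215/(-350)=1592631/1840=865.56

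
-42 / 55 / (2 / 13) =-273 / 55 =-4.96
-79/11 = -7.18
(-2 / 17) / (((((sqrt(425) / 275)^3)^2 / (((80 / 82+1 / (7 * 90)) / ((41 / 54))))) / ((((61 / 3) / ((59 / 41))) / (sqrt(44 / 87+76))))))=-8523982010190625 * sqrt(2262) / 294166307344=-1378148.12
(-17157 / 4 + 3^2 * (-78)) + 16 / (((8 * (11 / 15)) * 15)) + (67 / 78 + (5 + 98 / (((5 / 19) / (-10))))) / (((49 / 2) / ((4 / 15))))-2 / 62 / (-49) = -5620810583 / 1117116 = -5031.54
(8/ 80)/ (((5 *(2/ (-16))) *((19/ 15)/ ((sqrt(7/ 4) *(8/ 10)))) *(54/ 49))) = -196 *sqrt(7)/ 4275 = -0.12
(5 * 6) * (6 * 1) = 180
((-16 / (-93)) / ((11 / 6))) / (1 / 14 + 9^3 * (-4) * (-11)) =448 / 153131165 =0.00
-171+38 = -133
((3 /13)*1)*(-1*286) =-66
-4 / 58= -2 / 29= -0.07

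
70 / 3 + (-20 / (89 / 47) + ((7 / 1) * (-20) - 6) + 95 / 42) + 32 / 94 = -22949183 / 175686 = -130.63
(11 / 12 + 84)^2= 1038361 / 144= 7210.84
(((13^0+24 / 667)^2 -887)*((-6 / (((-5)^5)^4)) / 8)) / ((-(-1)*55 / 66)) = 1773625779 / 212139606475830078125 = 0.00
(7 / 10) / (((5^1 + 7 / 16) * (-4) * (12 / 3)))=-0.01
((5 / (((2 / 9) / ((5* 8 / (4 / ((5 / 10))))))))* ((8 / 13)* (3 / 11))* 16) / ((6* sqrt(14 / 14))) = 7200 / 143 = 50.35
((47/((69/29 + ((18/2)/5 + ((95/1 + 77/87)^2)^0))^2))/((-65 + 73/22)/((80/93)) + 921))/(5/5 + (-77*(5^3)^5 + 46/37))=-32174978000/36649121568147249326586939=-0.00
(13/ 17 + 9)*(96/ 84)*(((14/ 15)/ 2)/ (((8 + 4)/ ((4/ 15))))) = 1328/ 11475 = 0.12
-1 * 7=-7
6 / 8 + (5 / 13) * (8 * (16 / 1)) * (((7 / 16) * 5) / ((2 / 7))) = 19639 / 52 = 377.67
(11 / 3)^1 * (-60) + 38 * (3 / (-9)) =-698 / 3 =-232.67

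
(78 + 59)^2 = 18769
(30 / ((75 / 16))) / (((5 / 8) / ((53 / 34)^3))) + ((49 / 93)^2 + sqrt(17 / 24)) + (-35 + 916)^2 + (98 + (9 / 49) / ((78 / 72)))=sqrt(102) / 12 + 525316087173480632 / 676693651725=776299.08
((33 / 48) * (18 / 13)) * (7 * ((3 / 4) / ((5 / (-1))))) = -1.00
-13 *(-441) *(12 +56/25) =2040948/25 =81637.92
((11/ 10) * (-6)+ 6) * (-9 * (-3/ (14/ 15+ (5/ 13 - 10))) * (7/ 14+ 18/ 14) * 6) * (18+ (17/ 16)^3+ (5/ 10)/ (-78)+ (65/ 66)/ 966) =32988040671375/ 85967343616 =383.73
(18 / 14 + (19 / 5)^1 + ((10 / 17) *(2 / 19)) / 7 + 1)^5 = 1552617915081349718244499 / 184651497216397815625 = 8408.37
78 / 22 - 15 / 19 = 576 / 209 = 2.76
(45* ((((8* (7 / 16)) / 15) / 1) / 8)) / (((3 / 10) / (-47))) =-1645 / 8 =-205.62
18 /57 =6 /19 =0.32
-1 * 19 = -19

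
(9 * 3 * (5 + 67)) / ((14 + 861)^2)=1944 / 765625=0.00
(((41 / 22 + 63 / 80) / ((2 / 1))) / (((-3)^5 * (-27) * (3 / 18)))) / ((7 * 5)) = 0.00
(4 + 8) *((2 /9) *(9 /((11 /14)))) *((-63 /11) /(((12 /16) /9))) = -254016 /121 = -2099.31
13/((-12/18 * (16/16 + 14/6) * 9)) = -13/20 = -0.65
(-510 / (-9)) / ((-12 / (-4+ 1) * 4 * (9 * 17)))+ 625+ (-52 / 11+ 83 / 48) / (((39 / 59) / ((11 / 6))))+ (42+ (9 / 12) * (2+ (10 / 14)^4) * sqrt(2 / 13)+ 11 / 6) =661.21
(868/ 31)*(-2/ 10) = -28/ 5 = -5.60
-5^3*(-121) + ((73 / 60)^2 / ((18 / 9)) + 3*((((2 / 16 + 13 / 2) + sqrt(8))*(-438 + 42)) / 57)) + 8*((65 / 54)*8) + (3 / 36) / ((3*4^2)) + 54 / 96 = 12365567431 / 820800-792*sqrt(2) / 19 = 15006.31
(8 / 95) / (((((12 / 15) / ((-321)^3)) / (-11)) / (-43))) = -31290048306 / 19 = -1646844647.68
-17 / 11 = -1.55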